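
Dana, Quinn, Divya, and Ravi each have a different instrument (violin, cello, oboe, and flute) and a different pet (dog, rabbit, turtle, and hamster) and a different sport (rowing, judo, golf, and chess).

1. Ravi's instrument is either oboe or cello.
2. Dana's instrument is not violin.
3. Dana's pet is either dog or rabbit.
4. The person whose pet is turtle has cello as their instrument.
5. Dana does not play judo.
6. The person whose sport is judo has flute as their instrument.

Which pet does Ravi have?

With clues 1–6, dog, hamster, and rabbit are impossible for Ravi's pet.
That leaves turtle.

turtle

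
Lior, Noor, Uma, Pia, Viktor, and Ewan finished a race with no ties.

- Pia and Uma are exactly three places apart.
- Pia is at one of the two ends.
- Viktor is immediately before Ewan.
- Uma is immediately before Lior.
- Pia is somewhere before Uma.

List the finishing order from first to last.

Pia, Viktor, Ewan, Uma, Lior, Noor

From clues 1–2: Uma is in {3,4}.
From clues 1–4: Lior is in {4,5}.
From clues 1–5: Pia → place 1, Viktor → place 2, Ewan → place 3, Uma → place 4, Lior → place 5, Noor → place 6.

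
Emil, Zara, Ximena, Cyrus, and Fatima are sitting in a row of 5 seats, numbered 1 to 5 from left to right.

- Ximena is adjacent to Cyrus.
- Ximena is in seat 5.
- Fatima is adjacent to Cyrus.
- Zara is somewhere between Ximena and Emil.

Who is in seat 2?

With clues 1–2, Cyrus and Ximena are ruled out for seat 2.
With clues 1–3, Fatima is ruled out for seat 2.
With clues 1–4, Emil is ruled out for seat 2.
So seat 2 is Zara.

Zara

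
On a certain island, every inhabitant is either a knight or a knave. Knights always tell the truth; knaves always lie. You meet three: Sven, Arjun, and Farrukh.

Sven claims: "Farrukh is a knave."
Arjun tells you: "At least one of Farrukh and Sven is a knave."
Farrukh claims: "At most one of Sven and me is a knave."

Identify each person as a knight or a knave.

Consider Sven. Suppose Sven is a knight.
Then no assignment of the remaining roles makes every statement match its speaker's type — contradiction.
So Sven is a knave.
With that fixed, Arjun's statement is true, so Arjun is a knight.
Consider Farrukh. Suppose Farrukh is a knave.
Then Sven's statement comes out true, contradicting Sven being a knave.
So Farrukh is a knight.

Sven: knave, Arjun: knight, Farrukh: knight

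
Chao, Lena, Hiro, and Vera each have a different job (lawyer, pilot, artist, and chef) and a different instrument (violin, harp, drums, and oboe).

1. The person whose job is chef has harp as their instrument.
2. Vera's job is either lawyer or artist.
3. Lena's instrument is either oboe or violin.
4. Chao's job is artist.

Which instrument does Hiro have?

With clues 1–4, drums, oboe, and violin are impossible for Hiro's instrument.
That leaves harp.

harp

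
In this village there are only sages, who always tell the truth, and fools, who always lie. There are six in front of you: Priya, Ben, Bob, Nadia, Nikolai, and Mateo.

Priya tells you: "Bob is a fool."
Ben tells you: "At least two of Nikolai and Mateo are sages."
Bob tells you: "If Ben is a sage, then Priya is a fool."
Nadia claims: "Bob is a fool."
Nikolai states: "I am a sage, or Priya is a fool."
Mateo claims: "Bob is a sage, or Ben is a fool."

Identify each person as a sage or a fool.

Priya: fool, Ben: sage, Bob: sage, Nadia: fool, Nikolai: sage, Mateo: sage

Consider Priya. Suppose Priya is a sage.
Then no assignment of the remaining roles makes every statement match its speaker's type — contradiction.
So Priya is a fool.
With that fixed, Bob's statement is true, so Bob is a sage.
With that fixed, Nadia's statement is false, so Nadia is a fool.
With that fixed, Nikolai's statement is true, so Nikolai is a sage.
With that fixed, Mateo's statement is true, so Mateo is a sage.
With that fixed, Ben's statement is true, so Ben is a sage.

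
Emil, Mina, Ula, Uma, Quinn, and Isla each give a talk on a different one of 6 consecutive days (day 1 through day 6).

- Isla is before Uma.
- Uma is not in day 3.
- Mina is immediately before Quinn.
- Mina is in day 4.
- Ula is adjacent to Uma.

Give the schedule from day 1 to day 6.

From clue 1: Uma is in {2,3,4,5,6}.
From clues 1–2: Uma is in {2,4,5,6}.
From clues 1–4: Mina → day 4, Quinn → day 5.
From clues 1–5: Isla → day 1, Uma → day 2, Ula → day 3, Emil → day 6.

Isla, Uma, Ula, Mina, Quinn, Emil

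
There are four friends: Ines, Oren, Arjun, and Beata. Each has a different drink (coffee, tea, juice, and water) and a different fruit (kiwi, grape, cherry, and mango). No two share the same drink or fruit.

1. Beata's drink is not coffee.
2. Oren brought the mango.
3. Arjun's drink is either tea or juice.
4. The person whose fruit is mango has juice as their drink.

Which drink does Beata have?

Clue 1 rules out coffee for Beata's drink.
With clues 1–4, juice and tea are impossible for Beata's drink.
That leaves water.

water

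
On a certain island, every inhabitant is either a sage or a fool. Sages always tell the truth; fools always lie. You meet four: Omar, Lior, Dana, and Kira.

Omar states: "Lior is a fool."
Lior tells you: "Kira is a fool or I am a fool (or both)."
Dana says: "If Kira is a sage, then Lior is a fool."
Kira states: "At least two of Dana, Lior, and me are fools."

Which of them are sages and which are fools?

Omar: fool, Lior: sage, Dana: sage, Kira: fool

Consider Omar. Suppose Omar is a sage.
Then no assignment of the remaining roles makes every statement match its speaker's type — contradiction.
So Omar is a fool.
Consider Lior. Suppose Lior is a fool.
Then Omar's statement comes out true, contradicting Omar being a fool.
So Lior is a sage.
Consider Dana. Suppose Dana is a fool.
Then whichever role Kira has, Kira's statement has the wrong truth value — contradiction.
So Dana is a sage.
With that fixed, Kira's statement is false, so Kira is a fool.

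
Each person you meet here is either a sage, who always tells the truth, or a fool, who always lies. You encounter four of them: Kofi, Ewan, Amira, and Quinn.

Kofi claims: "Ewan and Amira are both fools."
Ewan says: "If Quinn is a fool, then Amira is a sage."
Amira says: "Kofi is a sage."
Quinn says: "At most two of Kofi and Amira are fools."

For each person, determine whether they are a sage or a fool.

Regardless of anyone's role, Quinn's statement is true, so Quinn is a sage.
With that fixed, Ewan's statement is true, so Ewan is a sage.
With that fixed, Kofi's statement is false, so Kofi is a fool.
With that fixed, Amira's statement is false, so Amira is a fool.

Kofi: fool, Ewan: sage, Amira: fool, Quinn: sage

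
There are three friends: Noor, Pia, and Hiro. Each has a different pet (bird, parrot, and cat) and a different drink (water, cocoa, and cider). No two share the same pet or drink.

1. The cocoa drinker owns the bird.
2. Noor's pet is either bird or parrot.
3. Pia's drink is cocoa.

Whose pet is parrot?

Noor

With clues 1–3, Hiro and Pia are impossible for the one with pet parrot.
That leaves Noor.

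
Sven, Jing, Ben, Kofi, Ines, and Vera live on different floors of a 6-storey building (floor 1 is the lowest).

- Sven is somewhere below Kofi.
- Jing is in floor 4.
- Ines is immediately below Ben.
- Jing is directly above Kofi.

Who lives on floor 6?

With clue 1, Sven is ruled out for floor 6.
With clues 1–2, Jing is ruled out for floor 6.
With clues 1–3, Ines is ruled out for floor 6.
With clues 1–4, Kofi and Vera are ruled out for floor 6.
So floor 6 is Ben.

Ben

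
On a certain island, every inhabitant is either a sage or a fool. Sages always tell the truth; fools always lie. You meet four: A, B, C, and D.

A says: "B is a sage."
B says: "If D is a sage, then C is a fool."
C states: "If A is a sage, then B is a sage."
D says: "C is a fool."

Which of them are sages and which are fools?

Consider A. Suppose A is a fool.
Then no assignment of the remaining roles makes every statement match its speaker's type — contradiction.
So A is a sage.
Consider B. Suppose B is a fool.
Then A's statement comes out false, contradicting A being a sage.
So B is a sage.
With that fixed, C's statement is true, so C is a sage.
With that fixed, D's statement is false, so D is a fool.

A: sage, B: sage, C: sage, D: fool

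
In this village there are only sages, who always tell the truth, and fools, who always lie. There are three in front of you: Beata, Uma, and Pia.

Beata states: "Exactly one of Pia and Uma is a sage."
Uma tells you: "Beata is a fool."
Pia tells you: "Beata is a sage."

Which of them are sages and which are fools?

Beata: sage, Uma: fool, Pia: sage

Consider Beata. Suppose Beata is a fool.
Then no assignment of the remaining roles makes every statement match its speaker's type — contradiction.
So Beata is a sage.
With that fixed, Uma's statement is false, so Uma is a fool.
With that fixed, Pia's statement is true, so Pia is a sage.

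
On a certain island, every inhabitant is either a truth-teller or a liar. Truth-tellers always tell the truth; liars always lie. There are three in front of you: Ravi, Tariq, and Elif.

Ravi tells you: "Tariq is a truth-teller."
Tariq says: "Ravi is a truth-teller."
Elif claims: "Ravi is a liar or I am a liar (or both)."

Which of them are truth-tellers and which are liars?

Ravi: liar, Tariq: liar, Elif: truth-teller

Consider Ravi. Suppose Ravi is a truth-teller.
Then whichever role Elif has, Elif's statement has the wrong truth value — contradiction.
So Ravi is a liar.
With that fixed, Tariq's statement is false, so Tariq is a liar.
With that fixed, Elif's statement is true, so Elif is a truth-teller.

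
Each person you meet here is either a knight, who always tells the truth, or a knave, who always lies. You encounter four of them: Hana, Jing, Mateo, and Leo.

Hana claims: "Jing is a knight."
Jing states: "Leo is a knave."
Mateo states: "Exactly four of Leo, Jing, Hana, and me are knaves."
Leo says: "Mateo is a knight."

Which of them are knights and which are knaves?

Consider Hana. Suppose Hana is a knave.
Then no assignment of the remaining roles makes every statement match its speaker's type — contradiction.
So Hana is a knight.
With that fixed, Mateo's statement is false, so Mateo is a knave.
With that fixed, Leo's statement is false, so Leo is a knave.
With that fixed, Jing's statement is true, so Jing is a knight.

Hana: knight, Jing: knight, Mateo: knave, Leo: knave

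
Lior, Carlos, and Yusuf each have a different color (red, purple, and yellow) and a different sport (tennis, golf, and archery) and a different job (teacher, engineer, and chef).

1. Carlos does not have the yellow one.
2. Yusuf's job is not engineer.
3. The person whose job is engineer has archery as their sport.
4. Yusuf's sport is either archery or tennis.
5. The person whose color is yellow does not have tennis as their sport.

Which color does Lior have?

yellow

With clues 1–5, purple and red are impossible for Lior's color.
That leaves yellow.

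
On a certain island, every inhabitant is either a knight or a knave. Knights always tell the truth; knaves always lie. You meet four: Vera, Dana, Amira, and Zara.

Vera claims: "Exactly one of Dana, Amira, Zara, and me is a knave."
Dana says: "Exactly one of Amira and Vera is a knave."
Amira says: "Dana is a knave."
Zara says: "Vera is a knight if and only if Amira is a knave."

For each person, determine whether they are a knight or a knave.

Consider Vera. Suppose Vera is a knave.
Then no assignment of the remaining roles makes every statement match its speaker's type — contradiction.
So Vera is a knight.
Consider Dana. Suppose Dana is a knave.
Then no assignment of the remaining roles makes every statement match its speaker's type — contradiction.
So Dana is a knight.
With that fixed, Amira's statement is false, so Amira is a knave.
With that fixed, Zara's statement is true, so Zara is a knight.

Vera: knight, Dana: knight, Amira: knave, Zara: knight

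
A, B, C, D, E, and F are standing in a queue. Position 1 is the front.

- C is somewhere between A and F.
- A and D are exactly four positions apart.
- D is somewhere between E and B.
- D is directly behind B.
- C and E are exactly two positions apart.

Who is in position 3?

With clues 1–2, A and D are ruled out for position 3.
With clues 1–4, B and C are ruled out for position 3.
With clues 1–5, F is ruled out for position 3.
So position 3 is E.

E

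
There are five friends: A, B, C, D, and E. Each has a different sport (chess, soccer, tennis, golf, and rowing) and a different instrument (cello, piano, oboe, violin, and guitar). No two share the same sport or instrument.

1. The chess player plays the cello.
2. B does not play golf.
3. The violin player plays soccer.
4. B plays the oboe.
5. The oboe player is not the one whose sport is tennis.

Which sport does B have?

rowing

With clues 1–2, golf is impossible for B's sport.
With clues 1–4, chess and soccer are impossible for B's sport.
With clues 1–5, tennis is impossible for B's sport.
That leaves rowing.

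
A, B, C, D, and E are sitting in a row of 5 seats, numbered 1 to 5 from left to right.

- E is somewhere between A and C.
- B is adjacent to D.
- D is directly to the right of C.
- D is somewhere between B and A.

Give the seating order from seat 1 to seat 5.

A, E, C, D, B

From clue 1: E is in {2,3,4}.
From clues 1–2: E is in {2,4}.
From clues 1–3: A is in {1,5}.
From clues 1–4: A → seat 1, E → seat 2, C → seat 3, D → seat 4, B → seat 5.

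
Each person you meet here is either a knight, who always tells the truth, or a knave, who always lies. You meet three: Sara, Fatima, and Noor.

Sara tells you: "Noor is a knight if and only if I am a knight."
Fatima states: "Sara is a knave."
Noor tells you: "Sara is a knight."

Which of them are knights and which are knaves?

Consider Sara. Suppose Sara is a knave.
Then no assignment of the remaining roles makes every statement match its speaker's type — contradiction.
So Sara is a knight.
With that fixed, Fatima's statement is false, so Fatima is a knave.
With that fixed, Noor's statement is true, so Noor is a knight.

Sara: knight, Fatima: knave, Noor: knight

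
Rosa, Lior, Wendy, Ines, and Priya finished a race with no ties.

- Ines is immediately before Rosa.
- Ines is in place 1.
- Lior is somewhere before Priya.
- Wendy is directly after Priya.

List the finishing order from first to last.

From clue 1: Rosa is in {2,3,4,5}.
From clues 1–2: Ines → place 1, Rosa → place 2.
From clues 1–3: Lior is in {3,4}.
From clues 1–4: Lior → place 3, Priya → place 4, Wendy → place 5.

Ines, Rosa, Lior, Priya, Wendy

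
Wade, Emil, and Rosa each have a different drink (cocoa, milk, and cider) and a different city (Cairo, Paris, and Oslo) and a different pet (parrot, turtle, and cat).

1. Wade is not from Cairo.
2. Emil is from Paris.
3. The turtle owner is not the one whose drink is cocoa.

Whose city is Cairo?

Clue 1 rules out Wade for the one with city Cairo.
With clues 1–2, Emil is impossible for the one with city Cairo.
That leaves Rosa.

Rosa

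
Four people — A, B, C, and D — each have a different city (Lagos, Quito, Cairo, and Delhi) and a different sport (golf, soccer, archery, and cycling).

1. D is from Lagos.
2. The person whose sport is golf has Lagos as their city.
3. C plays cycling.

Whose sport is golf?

With clues 1–2, A, B, and C are impossible for the one with sport golf.
That leaves D.

D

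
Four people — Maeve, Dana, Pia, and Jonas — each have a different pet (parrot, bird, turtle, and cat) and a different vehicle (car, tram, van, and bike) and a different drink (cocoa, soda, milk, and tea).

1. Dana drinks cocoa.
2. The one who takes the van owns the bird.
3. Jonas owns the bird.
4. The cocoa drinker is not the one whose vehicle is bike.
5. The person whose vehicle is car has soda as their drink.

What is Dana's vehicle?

With clues 1–3, van is impossible for Dana's vehicle.
With clues 1–4, bike is impossible for Dana's vehicle.
With clues 1–5, car is impossible for Dana's vehicle.
That leaves tram.

tram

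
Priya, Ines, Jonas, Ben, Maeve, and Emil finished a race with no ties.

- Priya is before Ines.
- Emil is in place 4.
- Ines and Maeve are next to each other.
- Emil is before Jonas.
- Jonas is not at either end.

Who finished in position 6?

With clue 1, Priya is ruled out for place 6.
With clues 1–2, Emil is ruled out for place 6.
With clues 1–4, Ines and Maeve are ruled out for place 6.
With clues 1–5, Jonas is ruled out for place 6.
So place 6 is Ben.

Ben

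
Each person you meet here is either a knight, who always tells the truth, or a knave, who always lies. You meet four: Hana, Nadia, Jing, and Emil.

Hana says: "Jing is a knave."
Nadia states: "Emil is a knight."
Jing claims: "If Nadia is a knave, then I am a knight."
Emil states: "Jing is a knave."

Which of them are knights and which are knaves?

Hana: knave, Nadia: knave, Jing: knight, Emil: knave

Consider Hana. Suppose Hana is a knight.
Then no assignment of the remaining roles makes every statement match its speaker's type — contradiction.
So Hana is a knave.
Consider Nadia. Suppose Nadia is a knight.
Then no assignment of the remaining roles makes every statement match its speaker's type — contradiction.
So Nadia is a knave.
Consider Jing. Suppose Jing is a knave.
Then Hana's statement comes out true, contradicting Hana being a knave.
So Jing is a knight.
With that fixed, Emil's statement is false, so Emil is a knave.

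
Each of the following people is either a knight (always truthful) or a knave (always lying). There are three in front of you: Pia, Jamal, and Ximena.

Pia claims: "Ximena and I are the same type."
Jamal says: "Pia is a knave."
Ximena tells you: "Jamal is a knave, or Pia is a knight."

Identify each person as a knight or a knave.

Consider Pia. Suppose Pia is a knave.
Then no assignment of the remaining roles makes every statement match its speaker's type — contradiction.
So Pia is a knight.
With that fixed, Jamal's statement is false, so Jamal is a knave.
With that fixed, Ximena's statement is true, so Ximena is a knight.

Pia: knight, Jamal: knave, Ximena: knight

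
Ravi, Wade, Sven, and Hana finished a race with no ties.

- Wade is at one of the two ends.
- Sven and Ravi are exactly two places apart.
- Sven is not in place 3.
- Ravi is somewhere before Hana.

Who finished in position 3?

With clue 1, Wade is ruled out for place 3.
With clues 1–3, Sven is ruled out for place 3.
With clues 1–4, Ravi is ruled out for place 3.
So place 3 is Hana.

Hana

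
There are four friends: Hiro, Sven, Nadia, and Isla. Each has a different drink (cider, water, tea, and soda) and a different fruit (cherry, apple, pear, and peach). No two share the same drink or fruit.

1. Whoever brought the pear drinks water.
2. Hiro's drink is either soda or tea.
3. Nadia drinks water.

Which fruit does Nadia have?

pear

With clues 1–3, apple, cherry, and peach are impossible for Nadia's fruit.
That leaves pear.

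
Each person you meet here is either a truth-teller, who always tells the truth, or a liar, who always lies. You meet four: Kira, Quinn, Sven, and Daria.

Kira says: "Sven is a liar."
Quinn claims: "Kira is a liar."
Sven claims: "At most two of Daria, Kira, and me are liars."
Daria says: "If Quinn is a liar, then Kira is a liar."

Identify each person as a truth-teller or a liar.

Kira: liar, Quinn: truth-teller, Sven: truth-teller, Daria: truth-teller

Consider Kira. Suppose Kira is a truth-teller.
Then no assignment of the remaining roles makes every statement match its speaker's type — contradiction.
So Kira is a liar.
With that fixed, Quinn's statement is true, so Quinn is a truth-teller.
With that fixed, Daria's statement is true, so Daria is a truth-teller.
With that fixed, Sven's statement is true, so Sven is a truth-teller.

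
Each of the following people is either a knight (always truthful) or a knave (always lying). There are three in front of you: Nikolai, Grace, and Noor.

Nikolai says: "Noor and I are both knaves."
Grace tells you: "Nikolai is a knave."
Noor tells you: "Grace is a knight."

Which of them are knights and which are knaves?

Consider Nikolai. Suppose Nikolai is a knight.
Then Nikolai's own statement would have to be true, but it can't be — contradiction.
So Nikolai is a knave.
With that fixed, Grace's statement is true, so Grace is a knight.
With that fixed, Noor's statement is true, so Noor is a knight.

Nikolai: knave, Grace: knight, Noor: knight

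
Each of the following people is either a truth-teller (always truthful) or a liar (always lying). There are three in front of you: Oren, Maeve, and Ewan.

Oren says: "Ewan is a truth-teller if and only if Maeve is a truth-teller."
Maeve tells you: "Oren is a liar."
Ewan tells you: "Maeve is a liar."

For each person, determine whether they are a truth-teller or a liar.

Consider Oren. Suppose Oren is a truth-teller.
Then no assignment of the remaining roles makes every statement match its speaker's type — contradiction.
So Oren is a liar.
With that fixed, Maeve's statement is true, so Maeve is a truth-teller.
With that fixed, Ewan's statement is false, so Ewan is a liar.

Oren: liar, Maeve: truth-teller, Ewan: liar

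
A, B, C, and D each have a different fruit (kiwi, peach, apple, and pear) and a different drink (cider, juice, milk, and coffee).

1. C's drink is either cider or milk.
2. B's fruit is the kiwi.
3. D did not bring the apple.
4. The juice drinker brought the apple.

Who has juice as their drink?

A

Clue 1 rules out C for the one with drink juice.
With clues 1–4, B and D are impossible for the one with drink juice.
That leaves A.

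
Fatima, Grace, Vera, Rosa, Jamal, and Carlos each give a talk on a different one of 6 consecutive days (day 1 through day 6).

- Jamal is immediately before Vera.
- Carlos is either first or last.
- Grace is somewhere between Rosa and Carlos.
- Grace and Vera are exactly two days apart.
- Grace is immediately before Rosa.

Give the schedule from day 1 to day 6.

From clue 1: Vera is in {2,3,4,5,6}.
From clues 1–2: Carlos is in {1,6}.
From clues 1–5: Carlos → day 1, Jamal → day 2, Vera → day 3, Fatima → day 4, Grace → day 5, Rosa → day 6.

Carlos, Jamal, Vera, Fatima, Grace, Rosa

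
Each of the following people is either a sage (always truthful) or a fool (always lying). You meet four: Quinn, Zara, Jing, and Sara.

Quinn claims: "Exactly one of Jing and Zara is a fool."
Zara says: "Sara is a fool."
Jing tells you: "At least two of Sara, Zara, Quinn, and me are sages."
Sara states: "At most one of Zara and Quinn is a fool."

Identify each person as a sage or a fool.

Quinn: sage, Zara: fool, Jing: sage, Sara: sage

Consider Quinn. Suppose Quinn is a fool.
Then no assignment of the remaining roles makes every statement match its speaker's type — contradiction.
So Quinn is a sage.
With that fixed, Sara's statement is true, so Sara is a sage.
With that fixed, Zara's statement is false, so Zara is a fool.
With that fixed, Jing's statement is true, so Jing is a sage.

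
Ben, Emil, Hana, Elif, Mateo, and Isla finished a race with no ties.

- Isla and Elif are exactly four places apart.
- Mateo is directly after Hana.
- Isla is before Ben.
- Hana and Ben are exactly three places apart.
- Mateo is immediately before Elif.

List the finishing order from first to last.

From clue 1: Elif is in {1,2,5,6}.
From clues 1–2: Hana is in {2,3,4}.
From clues 1–4: Emil → place 2, Hana → place 3, Mateo → place 4, Ben → place 6.
From clues 1–5: Isla → place 1, Elif → place 5.

Isla, Emil, Hana, Mateo, Elif, Ben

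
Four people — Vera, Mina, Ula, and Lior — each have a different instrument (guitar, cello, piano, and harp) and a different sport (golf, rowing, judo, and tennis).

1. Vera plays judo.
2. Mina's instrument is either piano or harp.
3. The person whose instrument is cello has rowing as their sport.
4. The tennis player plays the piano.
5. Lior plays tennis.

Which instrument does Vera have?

With clues 1–3, cello is impossible for Vera's instrument.
With clues 1–4, piano is impossible for Vera's instrument.
With clues 1–5, harp is impossible for Vera's instrument.
That leaves guitar.

guitar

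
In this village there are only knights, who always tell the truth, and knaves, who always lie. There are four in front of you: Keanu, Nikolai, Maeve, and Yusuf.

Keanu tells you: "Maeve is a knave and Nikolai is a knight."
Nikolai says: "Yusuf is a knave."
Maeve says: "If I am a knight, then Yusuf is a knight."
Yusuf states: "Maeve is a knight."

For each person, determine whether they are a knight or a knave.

Keanu: knave, Nikolai: knave, Maeve: knight, Yusuf: knight

Consider Keanu. Suppose Keanu is a knight.
Then no assignment of the remaining roles makes every statement match its speaker's type — contradiction.
So Keanu is a knave.
Consider Nikolai. Suppose Nikolai is a knight.
Then no assignment of the remaining roles makes every statement match its speaker's type — contradiction.
So Nikolai is a knave.
Consider Maeve. Suppose Maeve is a knave.
Then Maeve's own statement would have to be false, but it can't be — contradiction.
So Maeve is a knight.
With that fixed, Yusuf's statement is true, so Yusuf is a knight.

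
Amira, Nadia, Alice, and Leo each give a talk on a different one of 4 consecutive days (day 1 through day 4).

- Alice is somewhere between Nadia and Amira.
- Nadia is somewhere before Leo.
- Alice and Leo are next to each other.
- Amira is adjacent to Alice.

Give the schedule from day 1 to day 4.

Nadia, Leo, Alice, Amira

From clue 1: Alice is in {2,3}.
From clues 1–2: Nadia is in {1,3}.
From clues 1–3: Nadia → day 1, Amira → day 4.
From clues 1–4: Leo → day 2, Alice → day 3.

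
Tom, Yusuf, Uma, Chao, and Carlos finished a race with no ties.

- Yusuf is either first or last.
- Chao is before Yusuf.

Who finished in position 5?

Yusuf

With clues 1–2, Carlos, Chao, Tom, and Uma are ruled out for place 5.
So place 5 is Yusuf.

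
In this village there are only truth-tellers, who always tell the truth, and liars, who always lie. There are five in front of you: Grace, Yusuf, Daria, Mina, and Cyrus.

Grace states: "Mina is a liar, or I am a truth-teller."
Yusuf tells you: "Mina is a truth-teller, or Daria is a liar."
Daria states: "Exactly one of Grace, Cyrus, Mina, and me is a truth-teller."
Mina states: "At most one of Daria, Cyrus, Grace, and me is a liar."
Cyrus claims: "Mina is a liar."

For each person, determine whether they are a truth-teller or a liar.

Grace: truth-teller, Yusuf: truth-teller, Daria: liar, Mina: liar, Cyrus: truth-teller

Consider Grace. Suppose Grace is a liar.
Then no assignment of the remaining roles makes every statement match its speaker's type — contradiction.
So Grace is a truth-teller.
Consider Yusuf. Suppose Yusuf is a liar.
Then no assignment of the remaining roles makes every statement match its speaker's type — contradiction.
So Yusuf is a truth-teller.
Consider Daria. Suppose Daria is a truth-teller.
Then Daria's own statement would have to be true, but it can't be — contradiction.
So Daria is a liar.
Consider Mina. Suppose Mina is a truth-teller.
Then no assignment of the remaining roles makes every statement match its speaker's type — contradiction.
So Mina is a liar.
With that fixed, Cyrus's statement is true, so Cyrus is a truth-teller.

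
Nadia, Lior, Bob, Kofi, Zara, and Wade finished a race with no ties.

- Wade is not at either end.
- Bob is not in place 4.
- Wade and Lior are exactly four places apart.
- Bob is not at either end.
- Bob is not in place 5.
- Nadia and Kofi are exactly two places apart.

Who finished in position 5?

Wade

With clues 1–3, Lior is ruled out for place 5.
With clues 1–5, Bob is ruled out for place 5.
With clues 1–6, Kofi, Nadia, and Zara are ruled out for place 5.
So place 5 is Wade.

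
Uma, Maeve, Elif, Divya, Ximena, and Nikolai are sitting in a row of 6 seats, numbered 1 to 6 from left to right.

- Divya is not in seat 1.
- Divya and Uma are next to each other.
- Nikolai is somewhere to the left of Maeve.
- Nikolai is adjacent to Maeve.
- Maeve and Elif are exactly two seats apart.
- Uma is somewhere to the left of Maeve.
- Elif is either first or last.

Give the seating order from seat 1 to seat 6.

From clue 1: Divya is in {2,3,4,5,6}.
From clues 1–3: Maeve is in {2,3,4,5,6}.
From clues 1–6: Divya is in {2,3}.
From clues 1–7: Uma → seat 1, Divya → seat 2, Nikolai → seat 3, Maeve → seat 4, Ximena → seat 5, Elif → seat 6.

Uma, Divya, Nikolai, Maeve, Ximena, Elif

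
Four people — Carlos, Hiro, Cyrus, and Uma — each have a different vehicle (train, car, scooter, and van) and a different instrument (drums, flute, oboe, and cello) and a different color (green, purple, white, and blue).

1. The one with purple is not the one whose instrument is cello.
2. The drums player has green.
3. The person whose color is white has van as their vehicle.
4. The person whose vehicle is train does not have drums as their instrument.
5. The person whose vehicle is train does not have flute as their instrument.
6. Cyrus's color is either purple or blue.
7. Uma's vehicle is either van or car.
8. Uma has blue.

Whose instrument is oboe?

With clues 1–8, Carlos, Hiro, and Uma are impossible for the one with instrument oboe.
That leaves Cyrus.

Cyrus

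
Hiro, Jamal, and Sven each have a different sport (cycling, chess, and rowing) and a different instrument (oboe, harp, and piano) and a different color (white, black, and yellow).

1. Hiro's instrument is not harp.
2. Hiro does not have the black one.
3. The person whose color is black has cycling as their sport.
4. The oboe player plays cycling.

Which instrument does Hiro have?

piano

Clue 1 rules out harp for Hiro's instrument.
With clues 1–4, oboe is impossible for Hiro's instrument.
That leaves piano.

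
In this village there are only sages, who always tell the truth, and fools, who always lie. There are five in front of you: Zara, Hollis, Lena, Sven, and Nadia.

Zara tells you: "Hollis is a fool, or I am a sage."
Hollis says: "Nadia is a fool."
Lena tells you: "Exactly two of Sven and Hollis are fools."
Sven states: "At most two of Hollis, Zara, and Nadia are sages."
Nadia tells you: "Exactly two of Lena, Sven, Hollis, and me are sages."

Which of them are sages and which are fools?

Zara: sage, Hollis: fool, Lena: fool, Sven: sage, Nadia: sage

Consider Zara. Suppose Zara is a fool.
Then no assignment of the remaining roles makes every statement match its speaker's type — contradiction.
So Zara is a sage.
Consider Hollis. Suppose Hollis is a sage.
Then no assignment of the remaining roles makes every statement match its speaker's type — contradiction.
So Hollis is a fool.
With that fixed, Sven's statement is true, so Sven is a sage.
With that fixed, Lena's statement is false, so Lena is a fool.
Consider Nadia. Suppose Nadia is a fool.
Then Hollis's statement comes out true, contradicting Hollis being a fool.
So Nadia is a sage.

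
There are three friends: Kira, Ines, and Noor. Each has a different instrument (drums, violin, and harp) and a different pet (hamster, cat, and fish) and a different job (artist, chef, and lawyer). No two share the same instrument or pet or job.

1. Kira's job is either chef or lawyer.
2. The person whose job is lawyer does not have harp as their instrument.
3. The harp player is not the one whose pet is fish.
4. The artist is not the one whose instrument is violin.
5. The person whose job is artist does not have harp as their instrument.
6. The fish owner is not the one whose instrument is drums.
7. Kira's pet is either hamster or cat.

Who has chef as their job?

Kira

With clues 1–7, Ines and Noor are impossible for the one with job chef.
That leaves Kira.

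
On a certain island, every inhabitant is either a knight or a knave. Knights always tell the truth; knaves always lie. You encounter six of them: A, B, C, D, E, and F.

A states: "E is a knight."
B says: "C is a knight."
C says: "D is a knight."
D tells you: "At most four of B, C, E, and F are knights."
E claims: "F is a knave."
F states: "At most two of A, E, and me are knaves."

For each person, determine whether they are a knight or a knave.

A: knave, B: knight, C: knight, D: knight, E: knave, F: knight

Regardless of anyone's role, D's statement is true, so D is a knight.
With that fixed, C's statement is true, so C is a knight.
With that fixed, B's statement is true, so B is a knight.
Consider A. Suppose A is a knight.
Then no assignment of the remaining roles makes every statement match its speaker's type — contradiction.
So A is a knave.
Consider E. Suppose E is a knight.
Then A's statement comes out true, contradicting A being a knave.
So E is a knave.
Consider F. Suppose F is a knave.
Then E's statement comes out true, contradicting E being a knave.
So F is a knight.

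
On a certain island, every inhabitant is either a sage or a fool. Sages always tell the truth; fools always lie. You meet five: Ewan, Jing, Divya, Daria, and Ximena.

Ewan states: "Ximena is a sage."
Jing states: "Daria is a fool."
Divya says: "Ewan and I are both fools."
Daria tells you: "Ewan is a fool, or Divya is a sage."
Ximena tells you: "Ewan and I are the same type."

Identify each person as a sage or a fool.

Consider Ewan. Suppose Ewan is a fool.
Then whichever role Divya has, Divya's statement has the wrong truth value — contradiction.
So Ewan is a sage.
With that fixed, Divya's statement is false, so Divya is a fool.
With that fixed, Daria's statement is false, so Daria is a fool.
With that fixed, Jing's statement is true, so Jing is a sage.
Consider Ximena. Suppose Ximena is a fool.
Then Ewan's statement comes out false, contradicting Ewan being a sage.
So Ximena is a sage.

Ewan: sage, Jing: sage, Divya: fool, Daria: fool, Ximena: sage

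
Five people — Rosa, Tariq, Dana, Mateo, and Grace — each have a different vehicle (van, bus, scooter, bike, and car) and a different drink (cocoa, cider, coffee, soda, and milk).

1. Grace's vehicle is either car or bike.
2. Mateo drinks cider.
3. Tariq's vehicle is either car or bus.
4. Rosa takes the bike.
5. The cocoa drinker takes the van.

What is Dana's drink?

With clues 1–2, cider is impossible for Dana's drink.
With clues 1–5, coffee, milk, and soda are impossible for Dana's drink.
That leaves cocoa.

cocoa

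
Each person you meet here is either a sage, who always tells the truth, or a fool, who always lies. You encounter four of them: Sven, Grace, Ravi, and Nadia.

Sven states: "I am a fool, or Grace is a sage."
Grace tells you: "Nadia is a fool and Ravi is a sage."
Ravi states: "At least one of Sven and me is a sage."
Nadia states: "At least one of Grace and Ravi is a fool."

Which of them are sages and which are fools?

Sven: sage, Grace: sage, Ravi: sage, Nadia: fool

Consider Sven. Suppose Sven is a fool.
Then Sven's own statement would have to be false, but it can't be — contradiction.
So Sven is a sage.
With that fixed, Ravi's statement is true, so Ravi is a sage.
Consider Grace. Suppose Grace is a fool.
Then Sven's statement comes out false, contradicting Sven being a sage.
So Grace is a sage.
With that fixed, Nadia's statement is false, so Nadia is a fool.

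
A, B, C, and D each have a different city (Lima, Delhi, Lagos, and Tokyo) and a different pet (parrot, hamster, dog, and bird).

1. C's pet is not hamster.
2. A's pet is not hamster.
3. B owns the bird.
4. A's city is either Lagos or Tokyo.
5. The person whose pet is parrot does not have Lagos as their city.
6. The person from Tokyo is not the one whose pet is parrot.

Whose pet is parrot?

C

With clues 1–3, B and D are impossible for the one with pet parrot.
With clues 1–6, A is impossible for the one with pet parrot.
That leaves C.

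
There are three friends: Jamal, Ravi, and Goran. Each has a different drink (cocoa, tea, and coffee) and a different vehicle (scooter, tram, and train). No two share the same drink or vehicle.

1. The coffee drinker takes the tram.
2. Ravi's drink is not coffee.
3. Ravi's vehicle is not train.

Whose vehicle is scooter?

Ravi

With clues 1–3, Goran and Jamal are impossible for the one with vehicle scooter.
That leaves Ravi.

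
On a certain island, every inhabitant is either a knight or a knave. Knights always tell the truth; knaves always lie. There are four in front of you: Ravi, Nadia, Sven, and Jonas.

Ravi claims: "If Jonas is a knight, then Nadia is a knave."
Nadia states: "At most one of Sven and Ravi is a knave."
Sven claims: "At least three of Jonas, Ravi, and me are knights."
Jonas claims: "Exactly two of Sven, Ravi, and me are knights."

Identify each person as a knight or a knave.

Ravi: knight, Nadia: knight, Sven: knave, Jonas: knave

Consider Ravi. Suppose Ravi is a knave.
Then no assignment of the remaining roles makes every statement match its speaker's type — contradiction.
So Ravi is a knight.
With that fixed, Nadia's statement is true, so Nadia is a knight.
Consider Sven. Suppose Sven is a knight.
Then whichever role Jonas has, Jonas's statement has the wrong truth value — contradiction.
So Sven is a knave.
Consider Jonas. Suppose Jonas is a knight.
Then Ravi's statement comes out false, contradicting Ravi being a knight.
So Jonas is a knave.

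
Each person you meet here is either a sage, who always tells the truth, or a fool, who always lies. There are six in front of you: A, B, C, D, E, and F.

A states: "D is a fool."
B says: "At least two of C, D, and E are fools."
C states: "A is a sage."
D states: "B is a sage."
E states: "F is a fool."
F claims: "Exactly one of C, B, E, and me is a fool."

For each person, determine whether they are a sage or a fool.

A: sage, B: fool, C: sage, D: fool, E: sage, F: fool

Consider A. Suppose A is a fool.
Then no assignment of the remaining roles makes every statement match its speaker's type — contradiction.
So A is a sage.
With that fixed, C's statement is true, so C is a sage.
Consider B. Suppose B is a sage.
Then no assignment of the remaining roles makes every statement match its speaker's type — contradiction.
So B is a fool.
With that fixed, D's statement is false, so D is a fool.
Consider E. Suppose E is a fool.
Then B's statement comes out true, contradicting B being a fool.
So E is a sage.
Consider F. Suppose F is a sage.
Then E's statement comes out false, contradicting E being a sage.
So F is a fool.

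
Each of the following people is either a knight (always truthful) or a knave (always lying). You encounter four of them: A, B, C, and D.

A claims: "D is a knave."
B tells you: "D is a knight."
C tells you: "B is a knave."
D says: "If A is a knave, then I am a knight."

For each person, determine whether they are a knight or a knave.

A: knave, B: knight, C: knave, D: knight

Consider A. Suppose A is a knight.
Then no assignment of the remaining roles makes every statement match its speaker's type — contradiction.
So A is a knave.
Consider B. Suppose B is a knave.
Then no assignment of the remaining roles makes every statement match its speaker's type — contradiction.
So B is a knight.
With that fixed, C's statement is false, so C is a knave.
Consider D. Suppose D is a knave.
Then A's statement comes out true, contradicting A being a knave.
So D is a knight.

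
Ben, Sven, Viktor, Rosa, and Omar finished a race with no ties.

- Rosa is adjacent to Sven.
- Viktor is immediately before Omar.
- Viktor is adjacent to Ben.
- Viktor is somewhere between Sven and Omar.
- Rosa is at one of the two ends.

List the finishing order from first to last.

Rosa, Sven, Ben, Viktor, Omar

From clues 1–2: Ben is in {1,3,5}.
From clues 1–3: Ben is in {1,3}.
From clues 1–4: Ben → place 3, Viktor → place 4, Omar → place 5.
From clues 1–5: Rosa → place 1, Sven → place 2.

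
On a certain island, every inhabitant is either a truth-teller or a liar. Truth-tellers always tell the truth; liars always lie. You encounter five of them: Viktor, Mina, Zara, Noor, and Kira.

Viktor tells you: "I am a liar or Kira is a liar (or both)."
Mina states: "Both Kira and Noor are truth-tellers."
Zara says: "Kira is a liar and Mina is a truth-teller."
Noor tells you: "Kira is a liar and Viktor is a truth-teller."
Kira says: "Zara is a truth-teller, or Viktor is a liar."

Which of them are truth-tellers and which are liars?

Consider Viktor. Suppose Viktor is a liar.
Then Viktor's own statement would have to be false, but it can't be — contradiction.
So Viktor is a truth-teller.
Consider Mina. Suppose Mina is a truth-teller.
Then no assignment of the remaining roles makes every statement match its speaker's type — contradiction.
So Mina is a liar.
With that fixed, Zara's statement is false, so Zara is a liar.
With that fixed, Kira's statement is false, so Kira is a liar.
With that fixed, Noor's statement is true, so Noor is a truth-teller.

Viktor: truth-teller, Mina: liar, Zara: liar, Noor: truth-teller, Kira: liar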